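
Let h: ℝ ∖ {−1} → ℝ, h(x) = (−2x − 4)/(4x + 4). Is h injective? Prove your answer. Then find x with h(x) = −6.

Suppose h(u) = h(v). Cross-multiplying: (−2u − 4)(4v + 4) = (−2v − 4)(4u + 4).
Expanding both sides and cancelling the symmetric terms leaves 8·(u − v) = 0. Since 8 ≠ 0, u = v. Therefore h is injective.
Solving h(x) = −6: cross-multiplying gives −2x − 4 = −6(4x + 4), which rearranges to 22x = −20, so x = −10/11.

-10/11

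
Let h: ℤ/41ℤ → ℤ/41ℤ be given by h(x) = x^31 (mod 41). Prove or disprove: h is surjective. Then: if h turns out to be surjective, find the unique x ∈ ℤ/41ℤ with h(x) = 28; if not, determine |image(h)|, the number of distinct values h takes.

Since 41 is prime, the nonzero elements of ℤ/41ℤ form a cyclic group of order 40.
As gcd(31, 40) = 1, raising to the 31st power is a bijection on this group: if s^31 ≡ t^31 then (st^{−1})^31 = 1, and the only element of order dividing gcd(31, 40) = 1 is 1, so s = t.
With h(0) = 0 this makes h injective on all of ℤ/41ℤ, hence bijective (finite equal-size domain and codomain). In particular h is surjective.
Since h is surjective, we find the preimage of 28. The inverse of x ↦ x^31 on (ℤ/41ℤ)^× is x ↦ x^31, because 31·31 = 961 = 24·40 + 1 ≡ 1 (mod 40) and x^{40} = 1 for x ≠ 0 (Fermat). So h⁻¹(28) = 28^31 mod 41.
Repeated squaring mod 41: 28^1 ≡ 28, 28^2 ≡ 28² = 784 ≡ 5, 28^4 ≡ 5² = 25, 28^8 ≡ 25² = 625 ≡ 10, 28^16 ≡ 10² = 100 ≡ 18. Since 31 = 16 + 8 + 4 + 2 + 1, 28^31 ≡ 18·10·25·5·28: 18·10 = 180 ≡ 16, then 16·25 = 400 ≡ 31, then 31·5 = 155 ≡ 32, then 32·28 = 896 ≡ 35. So 28^31 ≡ 35 (mod 41).
Hence h⁻¹(28) = 35.

35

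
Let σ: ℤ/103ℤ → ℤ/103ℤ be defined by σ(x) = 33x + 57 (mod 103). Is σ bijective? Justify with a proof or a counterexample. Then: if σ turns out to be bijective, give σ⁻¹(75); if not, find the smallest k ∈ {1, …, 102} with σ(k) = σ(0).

38

Recall: σ is injective when σ(s) = σ(t) forces s = t.
If σ(s) = σ(t), then 33s ≡ 33t (mod 103). Because gcd(33, 103) = 1, we may cancel 33 to get s ≡ t (mod 103).
We now compute 33⁻¹ mod 103 explicitly. Euclid's algorithm: 103 = 3·33 + 4, 33 = 8·4 + 1; back-substituting gives 1 = 25·33 − 8·103, so 33⁻¹ ≡ 25 (mod 103).
For any y ∈ ℤ/103ℤ, x = 25(y − 57) mod 103 satisfies σ(x) = 33·25(y − 57) + 57 ≡ y (since 33·25 ≡ 1 mod 103). So every y has a preimage.
Hence σ is bijective.
Since σ is bijective, we find σ⁻¹(75): we need 33x ≡ 75 − 57 ≡ 18 (mod 103). Using 33⁻¹ = 25: x ≡ 25·18 = 450 = 4·103 + 38, so x = 38.
Check: σ(38) = 33·38 + 57 = 1311 = 12·103 + 75 ≡ 75 (mod 103).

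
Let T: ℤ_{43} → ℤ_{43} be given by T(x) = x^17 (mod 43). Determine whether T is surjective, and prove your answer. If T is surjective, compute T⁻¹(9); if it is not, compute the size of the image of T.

10

Since 43 is prime, the nonzero elements of ℤ_{43} form a cyclic group of order 42.
As gcd(17, 42) = 1, raising to the 17th power is a bijection on this group: if a^17 ≡ b^17 then (ab^{−1})^17 = 1, and the only element of order dividing gcd(17, 42) = 1 is 1, so a = b.
With T(0) = 0 this makes T injective on all of ℤ_{43}, hence bijective (finite equal-size domain and codomain). In particular T is surjective.
Since T is surjective, we find the preimage of 9. The inverse of x ↦ x^17 on (ℤ_{43})^× is x ↦ x^5, because 17·5 = 85 = 2·42 + 1 ≡ 1 (mod 42) and x^{42} = 1 for x ≠ 0 (Fermat). So T⁻¹(9) = 9^5 mod 43.
Repeated squaring mod 43: 9^1 ≡ 9, 9^2 ≡ 9² = 81 ≡ 38, 9^4 ≡ 38² = 1444 ≡ 25. Since 5 = 4 + 1, 9^5 ≡ 25·9: 25·9 = 225 ≡ 10. So 9^5 ≡ 10 (mod 43).
Hence T⁻¹(9) = 10.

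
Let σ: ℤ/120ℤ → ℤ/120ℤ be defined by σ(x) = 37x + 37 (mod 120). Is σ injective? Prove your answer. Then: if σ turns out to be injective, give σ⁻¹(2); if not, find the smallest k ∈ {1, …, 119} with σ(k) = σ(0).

If σ(a) = σ(b), then 37a ≡ 37b (mod 120). Because gcd(37, 120) = 1, we may cancel 37 to get a ≡ b (mod 120).
Hence σ is injective.
We now compute 37⁻¹ mod 120 explicitly. Euclid's algorithm: 120 = 3·37 + 9, 37 = 4·9 + 1; back-substituting gives 1 = 13·37 − 4·120, so 37⁻¹ ≡ 13 (mod 120).
Since σ is injective, we find σ⁻¹(2): we need 37x ≡ 2 − 37 ≡ 85 (mod 120). Using 37⁻¹ = 13: x ≡ 13·85 = 1105 = 9·120 + 25, so x = 25.
Check: σ(25) = 37·25 + 37 = 962 = 8·120 + 2 ≡ 2 (mod 120).

25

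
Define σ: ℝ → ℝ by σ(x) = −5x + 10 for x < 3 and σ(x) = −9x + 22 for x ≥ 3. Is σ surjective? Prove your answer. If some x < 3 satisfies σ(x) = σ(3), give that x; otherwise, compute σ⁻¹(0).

2

Both pieces are strictly decreasing (slopes −5 and −9), so each is injective on its own interval.
The left piece maps (−∞, 3) onto (−5, ∞); the right piece maps [3, ∞) onto (−∞, −5].
These images together cover ℝ, so σ is surjective.
Because the two images are disjoint, no x < 3 has σ(x) = σ(3), so we compute σ⁻¹(0): 0 lies in (−5, ∞), so solve −5x + 10 = 0: x = (0 − 10)/(−5) = 2.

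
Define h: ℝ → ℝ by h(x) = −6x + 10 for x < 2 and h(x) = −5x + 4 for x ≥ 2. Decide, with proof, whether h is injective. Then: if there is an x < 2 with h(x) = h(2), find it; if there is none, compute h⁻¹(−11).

Both pieces are strictly decreasing (slopes −6 and −5), so each is injective on its own interval.
The left piece maps (−∞, 2) onto (−2, ∞); the right piece maps [2, ∞) onto (−∞, −6].
These images are disjoint, so no value is attained by both pieces. So h is injective.
Because the two images are disjoint, no x < 2 has h(x) = h(2), so we compute h⁻¹(−11): −11 lies in (−∞, −6], so solve −5x + 4 = −11: x = (−11 − 4)/(−5) = 3.

3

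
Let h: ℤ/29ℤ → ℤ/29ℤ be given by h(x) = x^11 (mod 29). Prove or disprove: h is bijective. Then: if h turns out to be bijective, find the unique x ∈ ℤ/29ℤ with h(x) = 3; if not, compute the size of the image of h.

8

Since 29 is prime, the nonzero elements of ℤ/29ℤ form a cyclic group of order 28.
As gcd(11, 28) = 1, raising to the 11th power is a bijection on this group: if a^11 ≡ b^11 then (ab^{−1})^11 = 1, and the only element of order dividing gcd(11, 28) = 1 is 1, so a = b.
With h(0) = 0 this makes h injective on all of ℤ/29ℤ, hence bijective (finite equal-size domain and codomain). In particular h is bijective.
Since h is bijective, we find the preimage of 3. The inverse of x ↦ x^11 on (ℤ/29ℤ)^× is x ↦ x^23, because 11·23 = 253 = 9·28 + 1 ≡ 1 (mod 28) and x^{28} = 1 for x ≠ 0 (Fermat). So h⁻¹(3) = 3^23 mod 29.
Repeated squaring mod 29: 3^1 ≡ 3, 3^2 ≡ 3² = 9, 3^4 ≡ 9² = 81 ≡ 23, 3^8 ≡ 23² = 529 ≡ 7, 3^16 ≡ 7² = 49 ≡ 20. Since 23 = 16 + 4 + 2 + 1, 3^23 ≡ 20·23·9·3: 20·23 = 460 ≡ 25, then 25·9 = 225 ≡ 22, then 22·3 = 66 ≡ 8. So 3^23 ≡ 8 (mod 29).
Hence h⁻¹(3) = 8.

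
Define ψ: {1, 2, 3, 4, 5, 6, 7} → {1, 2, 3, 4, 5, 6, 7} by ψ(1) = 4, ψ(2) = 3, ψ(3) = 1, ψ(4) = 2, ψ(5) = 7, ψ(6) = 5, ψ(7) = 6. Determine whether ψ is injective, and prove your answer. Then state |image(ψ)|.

The values ψ(1), …, ψ(7) are 4, 3, 1, 2, 7, 5, 6 — all distinct.
So ψ(a) = ψ(b) only when a = b, and ψ is injective.
The image of ψ is {1, 2, 3, 4, 5, 6, 7}, which has 7 elements.

7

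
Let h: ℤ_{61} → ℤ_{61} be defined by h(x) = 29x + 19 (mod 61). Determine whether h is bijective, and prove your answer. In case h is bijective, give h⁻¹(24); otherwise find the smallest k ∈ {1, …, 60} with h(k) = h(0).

Recall that injectivity means: for all x_1, x_2 in the domain, h(x_1) = h(x_2) implies x_1 = x_2.
If h(x_1) = h(x_2), then 29x_1 ≡ 29x_2 (mod 61). Because gcd(29, 61) = 1, we may cancel 29 to get x_1 ≡ x_2 (mod 61).
We now compute 29⁻¹ mod 61 explicitly. Euclid's algorithm: 61 = 2·29 + 3, 29 = 9·3 + 2, 3 = 1·2 + 1; back-substituting gives 1 = 40·29 − 19·61, so 29⁻¹ ≡ 40 (mod 61).
Then y ↦ 40(y − 19) is a two-sided inverse to h, so every y ∈ ℤ_{61} has a preimage.
So h is bijective.
Since h is bijective, we find h⁻¹(24): we need 29x ≡ 24 − 19 ≡ 5 (mod 61). Using 29⁻¹ = 40: x ≡ 40·5 = 200 = 3·61 + 17, so x = 17.
Check: h(17) = 29·17 + 19 = 512 = 8·61 + 24 ≡ 24 (mod 61).

17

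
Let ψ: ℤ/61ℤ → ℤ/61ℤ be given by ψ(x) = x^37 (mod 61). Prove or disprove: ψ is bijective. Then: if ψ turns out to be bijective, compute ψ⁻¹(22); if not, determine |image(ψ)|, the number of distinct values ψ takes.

15

Since 61 is prime, the nonzero elements of ℤ/61ℤ form a cyclic group of order 60.
As gcd(37, 60) = 1, raising to the 37th power is a bijection on this group: if u^37 ≡ v^37 then (uv^{−1})^37 = 1, and the only element of order dividing gcd(37, 60) = 1 is 1, so u = v.
With ψ(0) = 0 this makes ψ injective on all of ℤ/61ℤ, hence bijective (finite equal-size domain and codomain). In particular ψ is bijective.
Since ψ is bijective, we find the preimage of 22. The inverse of x ↦ x^37 on (ℤ/61ℤ)^× is x ↦ x^13, because 37·13 = 481 = 8·60 + 1 ≡ 1 (mod 60) and x^{60} = 1 for x ≠ 0 (Fermat). So ψ⁻¹(22) = 22^13 mod 61.
Repeated squaring mod 61: 22^1 ≡ 22, 22^2 ≡ 22² = 484 ≡ 57, 22^4 ≡ 57² = 3249 ≡ 16, 22^8 ≡ 16² = 256 ≡ 12. Since 13 = 8 + 4 + 1, 22^13 ≡ 12·16·22: 12·16 = 192 ≡ 9, then 9·22 = 198 ≡ 15. So 22^13 ≡ 15 (mod 61).
Hence ψ⁻¹(22) = 15.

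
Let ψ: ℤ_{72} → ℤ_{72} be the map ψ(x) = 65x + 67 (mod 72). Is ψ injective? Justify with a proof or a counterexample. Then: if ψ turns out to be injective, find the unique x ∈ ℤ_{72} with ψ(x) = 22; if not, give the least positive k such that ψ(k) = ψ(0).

If ψ(u) = ψ(v), then 65u ≡ 65v (mod 72). Because gcd(65, 72) = 1, we may cancel 65 to get u ≡ v (mod 72).
So ψ is injective.
We now compute 65⁻¹ mod 72 explicitly. Euclid's algorithm: 72 = 1·65 + 7, 65 = 9·7 + 2, 7 = 3·2 + 1; back-substituting gives 1 = 41·65 − 37·72, so 65⁻¹ ≡ 41 (mod 72).
Since ψ is injective, we compute ψ⁻¹(22): solve 65x + 67 ≡ 22 (mod 72), i.e. 65x ≡ 27 (mod 72).
Multiplying by 65⁻¹ = 41 gives x ≡ 41·27 = 1107 = 15·72 + 27 ≡ 27 (mod 72).
Check: ψ(27) = 65·27 + 67 = 1822 = 25·72 + 22 ≡ 22 (mod 72).

27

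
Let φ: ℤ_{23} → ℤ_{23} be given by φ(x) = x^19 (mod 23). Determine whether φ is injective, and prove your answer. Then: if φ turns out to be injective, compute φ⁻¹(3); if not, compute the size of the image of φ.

Since 23 is prime, the nonzero elements of ℤ_{23} form a cyclic group of order 22.
As gcd(19, 22) = 1, raising to the 19th power is a bijection on this group: if x_1^19 ≡ x_2^19 then (x_1x_2^{−1})^19 = 1, and the only element of order dividing gcd(19, 22) = 1 is 1, so x_1 = x_2.
With φ(0) = 0 this makes φ injective on all of ℤ_{23}, hence bijective (finite equal-size domain and codomain). In particular φ is injective.
Since φ is injective, we find the preimage of 3. The inverse of x ↦ x^19 on (ℤ_{23})^× is x ↦ x^7, because 19·7 = 133 = 6·22 + 1 ≡ 1 (mod 22) and x^{22} = 1 for x ≠ 0 (Fermat). So φ⁻¹(3) = 3^7 mod 23.
Repeated squaring mod 23: 3^1 ≡ 3, 3^2 ≡ 3² = 9, 3^4 ≡ 9² = 81 ≡ 12. Since 7 = 4 + 2 + 1, 3^7 ≡ 12·9·3: 12·9 = 108 ≡ 16, then 16·3 = 48 ≡ 2. So 3^7 ≡ 2 (mod 23).
Hence φ⁻¹(3) = 2.

2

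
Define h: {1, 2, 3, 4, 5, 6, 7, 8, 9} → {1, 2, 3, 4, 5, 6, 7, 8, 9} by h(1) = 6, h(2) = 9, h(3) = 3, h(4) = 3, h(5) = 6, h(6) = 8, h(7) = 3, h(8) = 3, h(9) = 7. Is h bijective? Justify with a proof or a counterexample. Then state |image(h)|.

h(3) = 3 = h(4) with 3 ≠ 4, so h is not injective, hence not bijective.
The image of h is {3, 6, 7, 8, 9}, which has 5 elements.

5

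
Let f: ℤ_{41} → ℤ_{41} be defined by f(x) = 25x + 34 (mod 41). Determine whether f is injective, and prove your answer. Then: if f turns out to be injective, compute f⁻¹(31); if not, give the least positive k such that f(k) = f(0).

13

If f(a) = f(b), then 25a ≡ 25b (mod 41). Because gcd(25, 41) = 1, we may cancel 25 to get a ≡ b (mod 41).
Hence f is injective.
We now compute 25⁻¹ mod 41 explicitly. Euclid's algorithm: 41 = 1·25 + 16, 25 = 1·16 + 9, 16 = 1·9 + 7, 9 = 1·7 + 2, 7 = 3·2 + 1; back-substituting gives 1 = 23·25 − 14·41, so 25⁻¹ ≡ 23 (mod 41).
Since f is injective, we compute f⁻¹(31): solve 25x + 34 ≡ 31 (mod 41), i.e. 25x ≡ 38 (mod 41).
Multiplying by 25⁻¹ = 23 gives x ≡ 23·38 = 874 = 21·41 + 13 ≡ 13 (mod 41).
Check: f(13) = 25·13 + 34 = 359 = 8·41 + 31 ≡ 31 (mod 41).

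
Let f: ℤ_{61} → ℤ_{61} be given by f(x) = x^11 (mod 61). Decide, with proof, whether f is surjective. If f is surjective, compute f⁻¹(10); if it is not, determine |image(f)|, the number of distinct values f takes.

18

Since 61 is prime, the nonzero elements of ℤ_{61} form a cyclic group of order 60.
As gcd(11, 60) = 1, raising to the 11th power is a bijection on this group: if s^11 ≡ t^11 then (st^{−1})^11 = 1, and the only element of order dividing gcd(11, 60) = 1 is 1, so s = t.
With f(0) = 0 this makes f injective on all of ℤ_{61}, hence bijective (finite equal-size domain and codomain). In particular f is surjective.
Since f is surjective, we find the preimage of 10. The inverse of x ↦ x^11 on (ℤ_{61})^× is x ↦ x^11, because 11·11 = 121 = 2·60 + 1 ≡ 1 (mod 60) and x^{60} = 1 for x ≠ 0 (Fermat). So f⁻¹(10) = 10^11 mod 61.
Repeated squaring mod 61: 10^1 ≡ 10, 10^2 ≡ 10² = 100 ≡ 39, 10^4 ≡ 39² = 1521 ≡ 57, 10^8 ≡ 57² = 3249 ≡ 16. Since 11 = 8 + 2 + 1, 10^11 ≡ 16·39·10: 16·39 = 624 ≡ 14, then 14·10 = 140 ≡ 18. So 10^11 ≡ 18 (mod 61).
Hence f⁻¹(10) = 18.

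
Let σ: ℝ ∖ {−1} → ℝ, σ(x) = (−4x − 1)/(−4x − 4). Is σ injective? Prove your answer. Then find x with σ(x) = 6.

-23/20

Suppose σ(a) = σ(b). Cross-multiplying: (−4a − 1)(−4b − 4) = (−4b − 1)(−4a − 4).
Expanding both sides and cancelling the symmetric terms leaves 12·(a − b) = 0. Since 12 ≠ 0, a = b. So σ is injective.
Solving σ(x) = 6: cross-multiplying gives −4x − 1 = 6(−4x − 4), which rearranges to 20x = −23, so x = −23/20.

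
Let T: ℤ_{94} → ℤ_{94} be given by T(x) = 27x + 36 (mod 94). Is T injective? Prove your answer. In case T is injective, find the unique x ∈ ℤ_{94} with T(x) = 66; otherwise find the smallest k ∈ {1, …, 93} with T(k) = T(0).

By definition, T is injective if T(s) = T(t) implies s = t.
If T(s) = T(t), then 27s ≡ 27t (mod 94). Because gcd(27, 94) = 1, we may cancel 27 to get s ≡ t (mod 94).
Thus T is injective.
We now compute 27⁻¹ mod 94 explicitly. Euclid's algorithm: 94 = 3·27 + 13, 27 = 2·13 + 1; back-substituting gives 1 = 7·27 − 2·94, so 27⁻¹ ≡ 7 (mod 94).
Since T is injective, we find T⁻¹(66): we need 27x ≡ 66 − 36 ≡ 30 (mod 94). Using 27⁻¹ = 7: x ≡ 7·30 = 210 = 2·94 + 22, so x = 22.
Check: T(22) = 27·22 + 36 = 630 = 6·94 + 66 ≡ 66 (mod 94).

22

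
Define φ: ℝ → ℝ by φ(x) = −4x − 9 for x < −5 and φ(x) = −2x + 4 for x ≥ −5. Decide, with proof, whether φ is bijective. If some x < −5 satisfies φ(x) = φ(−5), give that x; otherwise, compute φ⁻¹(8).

-23/4

Both pieces are strictly decreasing (slopes −4 and −2), so each is injective on its own interval.
The left piece maps (−∞, −5) onto (11, ∞); the right piece maps [−5, ∞) onto (−∞, 14].
These images overlap. In particular φ(−5) = 14 (right piece), and solving −4x − 9 = 14 on the left piece gives x = −23/4 < −5.
So φ(−23/4) = φ(−5) with −23/4 ≠ −5, and φ is not injective, hence not bijective. This x = −23/4 is the requested value below −5.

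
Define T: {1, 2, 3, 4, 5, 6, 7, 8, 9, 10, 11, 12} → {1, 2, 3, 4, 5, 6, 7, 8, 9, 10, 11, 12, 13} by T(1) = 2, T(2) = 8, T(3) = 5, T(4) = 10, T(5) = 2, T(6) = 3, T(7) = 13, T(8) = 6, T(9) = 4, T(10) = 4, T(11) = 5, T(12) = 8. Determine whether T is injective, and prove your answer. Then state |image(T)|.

T(1) = 2 = T(5) with 1 ≠ 5, so T is not injective.
The image of T is {2, 3, 4, 5, 6, 8, 10, 13}, which has 8 elements.

8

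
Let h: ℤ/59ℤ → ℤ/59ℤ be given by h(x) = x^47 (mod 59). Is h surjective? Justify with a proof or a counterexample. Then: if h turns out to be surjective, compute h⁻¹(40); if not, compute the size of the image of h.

23

Since 59 is prime, the nonzero elements of ℤ/59ℤ form a cyclic group of order 58.
As gcd(47, 58) = 1, raising to the 47th power is a bijection on this group: if u^47 ≡ v^47 then (uv^{−1})^47 = 1, and the only element of order dividing gcd(47, 58) = 1 is 1, so u = v.
With h(0) = 0 this makes h injective on all of ℤ/59ℤ, hence bijective (finite equal-size domain and codomain). In particular h is surjective.
Since h is surjective, we find the preimage of 40. The inverse of x ↦ x^47 on (ℤ/59ℤ)^× is x ↦ x^21, because 47·21 = 987 = 17·58 + 1 ≡ 1 (mod 58) and x^{58} = 1 for x ≠ 0 (Fermat). So h⁻¹(40) = 40^21 mod 59.
Repeated squaring mod 59: 40^1 ≡ 40, 40^2 ≡ 40² = 1600 ≡ 7, 40^4 ≡ 7² = 49, 40^8 ≡ 49² = 2401 ≡ 41, 40^16 ≡ 41² = 1681 ≡ 29. Since 21 = 16 + 4 + 1, 40^21 ≡ 29·49·40: 29·49 = 1421 ≡ 5, then 5·40 = 200 ≡ 23. So 40^21 ≡ 23 (mod 59).
Hence h⁻¹(40) = 23.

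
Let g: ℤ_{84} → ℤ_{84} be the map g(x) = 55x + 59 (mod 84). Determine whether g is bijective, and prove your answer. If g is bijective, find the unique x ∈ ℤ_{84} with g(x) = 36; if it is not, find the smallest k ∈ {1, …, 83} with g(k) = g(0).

79

If g(x_1) = g(x_2), then 55x_1 ≡ 55x_2 (mod 84). Because gcd(55, 84) = 1, we may cancel 55 to get x_1 ≡ x_2 (mod 84).
We now compute 55⁻¹ mod 84 explicitly. Euclid's algorithm: 84 = 1·55 + 29, 55 = 1·29 + 26, 29 = 1·26 + 3, 26 = 8·3 + 2, 3 = 1·2 + 1; back-substituting gives 1 = 55·55 − 36·84, so 55⁻¹ ≡ 55 (mod 84).
For any y ∈ ℤ_{84}, x = 55(y − 59) mod 84 satisfies g(x) = 55·55(y − 59) + 59 ≡ y (since 55·55 ≡ 1 mod 84). So every y has a preimage.
Thus g is bijective.
Since g is bijective, we compute g⁻¹(36): solve 55x + 59 ≡ 36 (mod 84), i.e. 55x ≡ 61 (mod 84).
Multiplying by 55⁻¹ = 55 gives x ≡ 55·61 = 3355 = 39·84 + 79 ≡ 79 (mod 84).
Check: g(79) = 55·79 + 59 = 4404 = 52·84 + 36 ≡ 36 (mod 84).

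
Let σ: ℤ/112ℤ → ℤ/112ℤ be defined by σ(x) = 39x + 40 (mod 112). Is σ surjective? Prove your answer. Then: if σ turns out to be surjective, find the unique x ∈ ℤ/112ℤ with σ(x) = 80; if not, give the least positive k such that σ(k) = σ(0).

Since gcd(39, 112) = 1, 39 is invertible modulo 112. Euclid's algorithm: 112 = 2·39 + 34, 39 = 1·34 + 5, 34 = 6·5 + 4, 5 = 1·4 + 1; back-substituting gives 1 = 23·39 − 8·112, so 39⁻¹ ≡ 23 (mod 112).
Then y ↦ 23(y − 40) is a two-sided inverse to σ, so every y ∈ ℤ/112ℤ has a preimage.
So σ is surjective.
Since σ is surjective, we find σ⁻¹(80): we need 39x ≡ 80 − 40 ≡ 40 (mod 112). Using 39⁻¹ = 23: x ≡ 23·40 = 920 = 8·112 + 24, so x = 24.
Check: σ(24) = 39·24 + 40 = 976 = 8·112 + 80 ≡ 80 (mod 112).

24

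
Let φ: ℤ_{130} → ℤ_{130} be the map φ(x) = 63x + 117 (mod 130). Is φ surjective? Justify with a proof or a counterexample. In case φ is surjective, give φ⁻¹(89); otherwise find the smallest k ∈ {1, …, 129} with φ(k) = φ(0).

Recall: φ is surjective if every y in the codomain equals φ(x) for some x in the domain.
Since gcd(63, 130) = 1, 63 is invertible modulo 130. Euclid's algorithm: 130 = 2·63 + 4, 63 = 15·4 + 3, 4 = 1·3 + 1; back-substituting gives 1 = 97·63 − 47·130, so 63⁻¹ ≡ 97 (mod 130).
Then y ↦ 97(y − 117) is a two-sided inverse to φ, so every y ∈ ℤ_{130} has a preimage.
Hence φ is surjective.
Since φ is surjective, we find φ⁻¹(89): we need 63x ≡ 89 − 117 ≡ 102 (mod 130). Using 63⁻¹ = 97: x ≡ 97·102 = 9894 = 76·130 + 14, so x = 14.
Check: φ(14) = 63·14 + 117 = 999 = 7·130 + 89 ≡ 89 (mod 130).

14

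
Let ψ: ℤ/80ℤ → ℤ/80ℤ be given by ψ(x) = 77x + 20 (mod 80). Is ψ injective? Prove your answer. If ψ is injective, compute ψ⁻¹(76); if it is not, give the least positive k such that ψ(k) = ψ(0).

Recall: ψ is injective when ψ(u) = ψ(v) forces u = v.
If ψ(u) = ψ(v), then 77u ≡ 77v (mod 80). Because gcd(77, 80) = 1, we may cancel 77 to get u ≡ v (mod 80).
Hence ψ is injective.
We now compute 77⁻¹ mod 80 explicitly. Euclid's algorithm: 80 = 1·77 + 3, 77 = 25·3 + 2, 3 = 1·2 + 1; back-substituting gives 1 = 53·77 − 51·80, so 77⁻¹ ≡ 53 (mod 80).
Since ψ is injective, we find ψ⁻¹(76): we need 77x ≡ 76 − 20 ≡ 56 (mod 80). Using 77⁻¹ = 53: x ≡ 53·56 = 2968 = 37·80 + 8, so x = 8.
Check: ψ(8) = 77·8 + 20 = 636 = 7·80 + 76 ≡ 76 (mod 80).

8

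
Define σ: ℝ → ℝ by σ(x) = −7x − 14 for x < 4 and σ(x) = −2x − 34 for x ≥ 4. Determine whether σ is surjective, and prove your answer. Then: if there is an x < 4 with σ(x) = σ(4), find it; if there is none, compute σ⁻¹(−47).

13/2

Both pieces are strictly decreasing (slopes −7 and −2), so each is injective on its own interval.
The left piece maps (−∞, 4) onto (−42, ∞); the right piece maps [4, ∞) onto (−∞, −42].
These images together cover ℝ, so σ is surjective.
Because the two images are disjoint, no x < 4 has σ(x) = σ(4), so we compute σ⁻¹(−47): −47 lies in (−∞, −42], so solve −2x − 34 = −47: x = (−47 + 34)/(−2) = 13/2.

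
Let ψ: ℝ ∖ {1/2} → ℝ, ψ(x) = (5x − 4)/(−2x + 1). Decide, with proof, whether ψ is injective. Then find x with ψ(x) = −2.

2

Suppose ψ(s) = ψ(t). Cross-multiplying: (5s − 4)(−2t + 1) = (5t − 4)(−2s + 1).
Expanding both sides and cancelling the symmetric terms leaves −3·(s − t) = 0. Since −3 ≠ 0, s = t. Therefore ψ is injective.
Solving ψ(x) = −2: cross-multiplying gives 5x − 4 = −2(−2x + 1), which rearranges to 1x = 2, so x = 2.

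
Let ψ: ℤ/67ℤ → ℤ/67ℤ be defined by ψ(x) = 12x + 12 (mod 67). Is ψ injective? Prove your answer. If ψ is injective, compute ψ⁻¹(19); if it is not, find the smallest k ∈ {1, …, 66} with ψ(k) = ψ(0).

62

If ψ(s) = ψ(t), then 12s ≡ 12t (mod 67). Because gcd(12, 67) = 1, we may cancel 12 to get s ≡ t (mod 67).
Therefore ψ is injective.
We now compute 12⁻¹ mod 67 explicitly. Euclid's algorithm: 67 = 5·12 + 7, 12 = 1·7 + 5, 7 = 1·5 + 2, 5 = 2·2 + 1; back-substituting gives 1 = 28·12 − 5·67, so 12⁻¹ ≡ 28 (mod 67).
Since ψ is injective, we find ψ⁻¹(19): we need 12x ≡ 19 − 12 ≡ 7 (mod 67). Using 12⁻¹ = 28: x ≡ 28·7 = 196 = 2·67 + 62, so x = 62.
Check: ψ(62) = 12·62 + 12 = 756 = 11·67 + 19 ≡ 19 (mod 67).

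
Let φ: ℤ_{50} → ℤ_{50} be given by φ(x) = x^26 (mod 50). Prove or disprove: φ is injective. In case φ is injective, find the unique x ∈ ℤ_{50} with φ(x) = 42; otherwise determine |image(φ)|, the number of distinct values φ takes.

22

φ(0) = 0^26 = 0.
φ(10): Repeated squaring mod 50: 10^1 ≡ 10, 10^2 ≡ 10² = 100 ≡ 0, 10^4 ≡ 0² = 0, 10^8 ≡ 0² = 0, 10^16 ≡ 0² = 0. Since 26 = 16 + 8 + 2, 10^26 ≡ 0·0·0: 0·0 = 0, then 0·0 = 0. So 10^26 ≡ 0 (mod 50).
So φ(0) = φ(10) = 0 while 0 ≠ 10, so φ is not injective.
Since φ is not injective, we determine |image(φ)|. Computing x^26 mod 50 for each x (by repeated squaring, reducing mod 50 at every step), the values φ(0), φ(1), …, φ(49) are: 0, 1, 14, 29, 46, 25, 6, 49, 44, 41, 0, 11, 34, 9, 36, 25, 16, 19, 24, 31, 0, 21, 4, 39, 26, 25, 26, 39, 4, 21, 0, 31, 24, 19, 16, 25, 36, 9, 34, 11, 0, 41, 44, 49, 6, 25, 46, 29, 14, 1.
The distinct values are {0, 1, 4, 6, 9, 11, 14, 16, 19, 21, 24, 25, 26, 29, 31, 34, 36, 39, 41, 44, 46, 49}; there are 22 of them.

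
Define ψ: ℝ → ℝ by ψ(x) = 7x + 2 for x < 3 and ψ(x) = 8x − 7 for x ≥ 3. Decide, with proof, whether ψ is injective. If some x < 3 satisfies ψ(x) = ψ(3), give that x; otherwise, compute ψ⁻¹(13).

Both pieces are strictly increasing (slopes 7 and 8), so each is injective on its own interval.
The left piece maps (−∞, 3) onto (−∞, 23); the right piece maps [3, ∞) onto [17, ∞).
These images overlap. In particular ψ(3) = 17 (right piece), and solving 7x + 2 = 17 on the left piece gives x = 15/7 < 3.
So ψ(15/7) = ψ(3) with 15/7 ≠ 3, and ψ is not injective. This x = 15/7 is the requested value below 3.

15/7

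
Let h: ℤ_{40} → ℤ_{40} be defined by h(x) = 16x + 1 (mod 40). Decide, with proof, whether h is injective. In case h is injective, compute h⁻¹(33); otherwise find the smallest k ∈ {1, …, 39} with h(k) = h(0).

We have gcd(16, 40) = 8 > 1. Taking a = 0 and b = 5: h(0) = 1 and h(5) = 16·5 + 1 = 81 ≡ 1 (mod 40).
So h(0) = h(5) while 0 ≠ 5, hence h is not injective.
Since h is not injective, we find the least positive k with h(k) = h(0): this means 16k ≡ 0 (mod 40), i.e. 40 ∣ 16k. Since gcd(16, 40) = 8, dividing through by 8 this holds exactly when 5 ∣ 2k, and as gcd(2, 5) = 1, exactly when 5 ∣ k.
The smallest positive such k is 5.

5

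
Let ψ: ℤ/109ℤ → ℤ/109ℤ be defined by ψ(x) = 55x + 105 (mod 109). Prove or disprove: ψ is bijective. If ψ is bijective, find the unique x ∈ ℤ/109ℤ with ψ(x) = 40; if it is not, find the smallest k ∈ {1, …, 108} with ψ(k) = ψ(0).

88

If ψ(s) = ψ(t), then 55s ≡ 55t (mod 109). Because gcd(55, 109) = 1, we may cancel 55 to get s ≡ t (mod 109).
We now compute 55⁻¹ mod 109 explicitly. Euclid's algorithm: 109 = 1·55 + 54, 55 = 1·54 + 1; back-substituting gives 1 = 2·55 − 1·109, so 55⁻¹ ≡ 2 (mod 109).
For any y ∈ ℤ/109ℤ, x = 2(y − 105) mod 109 satisfies ψ(x) = 55·2(y − 105) + 105 ≡ y (since 55·2 ≡ 1 mod 109). So every y has a preimage.
Hence ψ is bijective.
Since ψ is bijective, we compute ψ⁻¹(40): solve 55x + 105 ≡ 40 (mod 109), i.e. 55x ≡ 44 (mod 109).
Multiplying by 55⁻¹ = 2 gives x ≡ 2·44 = 88 ≡ 88 (mod 109).
Check: ψ(88) = 55·88 + 105 = 4945 = 45·109 + 40 ≡ 40 (mod 109).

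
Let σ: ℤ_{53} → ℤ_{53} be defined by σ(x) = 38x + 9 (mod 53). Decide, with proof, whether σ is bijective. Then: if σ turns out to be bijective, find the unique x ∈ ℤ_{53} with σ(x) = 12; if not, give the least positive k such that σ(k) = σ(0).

21

By definition, σ is injective when σ(s) = σ(t) forces s = t.
If σ(s) = σ(t), then 38s ≡ 38t (mod 53). Because gcd(38, 53) = 1, we may cancel 38 to get s ≡ t (mod 53).
We now compute 38⁻¹ mod 53 explicitly. Euclid's algorithm: 53 = 1·38 + 15, 38 = 2·15 + 8, 15 = 1·8 + 7, 8 = 1·7 + 1; back-substituting gives 1 = 7·38 − 5·53, so 38⁻¹ ≡ 7 (mod 53).
For any y ∈ ℤ_{53}, x = 7(y − 9) mod 53 satisfies σ(x) = 38·7(y − 9) + 9 ≡ y (since 38·7 ≡ 1 mod 53). So every y has a preimage.
So σ is bijective.
Since σ is bijective, we find σ⁻¹(12): we need 38x ≡ 12 − 9 ≡ 3 (mod 53). Using 38⁻¹ = 7: x ≡ 7·3 = 21, so x = 21.
Check: σ(21) = 38·21 + 9 = 807 = 15·53 + 12 ≡ 12 (mod 53).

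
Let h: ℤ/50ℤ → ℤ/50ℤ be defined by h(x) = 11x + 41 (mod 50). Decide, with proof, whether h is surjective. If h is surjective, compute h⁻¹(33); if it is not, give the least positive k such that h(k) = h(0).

22

Since gcd(11, 50) = 1, 11 is invertible modulo 50. Euclid's algorithm: 50 = 4·11 + 6, 11 = 1·6 + 5, 6 = 1·5 + 1; back-substituting gives 1 = 41·11 − 9·50, so 11⁻¹ ≡ 41 (mod 50).
For any y ∈ ℤ/50ℤ, x = 41(y − 41) mod 50 satisfies h(x) = 11·41(y − 41) + 41 ≡ y (since 11·41 ≡ 1 mod 50). So every y has a preimage.
Thus h is surjective.
Since h is surjective, we find h⁻¹(33): we need 11x ≡ 33 − 41 ≡ 42 (mod 50). Using 11⁻¹ = 41: x ≡ 41·42 = 1722 = 34·50 + 22, so x = 22.
Check: h(22) = 11·22 + 41 = 283 = 5·50 + 33 ≡ 33 (mod 50).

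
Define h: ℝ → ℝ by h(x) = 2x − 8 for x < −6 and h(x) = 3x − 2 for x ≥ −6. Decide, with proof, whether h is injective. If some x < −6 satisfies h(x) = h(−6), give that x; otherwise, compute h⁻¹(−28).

Both pieces are strictly increasing (slopes 2 and 3), so each is injective on its own interval.
The left piece maps (−∞, −6) onto (−∞, −20); the right piece maps [−6, ∞) onto [−20, ∞).
These images are disjoint, so no value is attained by both pieces. Thus h is injective.
Because the two images are disjoint, no x < −6 has h(x) = h(−6), so we compute h⁻¹(−28): −28 lies in (−∞, −20), so solve 2x − 8 = −28: x = (−28 + 8)/2 = −10.

-10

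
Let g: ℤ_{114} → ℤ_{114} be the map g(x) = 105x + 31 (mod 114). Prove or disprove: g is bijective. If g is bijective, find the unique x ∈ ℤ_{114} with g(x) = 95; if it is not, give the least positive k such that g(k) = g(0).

38

We have gcd(105, 114) = 3 > 1. Taking s = 0 and t = 38: g(0) = 31 and g(38) = 105·38 + 31 = 4021 ≡ 31 (mod 114).
So g(0) = g(38) while 0 ≠ 38, so g is not injective, hence not bijective.
Since g is not bijective, we find the least positive k with g(k) = g(0): this means 105k ≡ 0 (mod 114), i.e. 114 ∣ 105k. Since gcd(105, 114) = 3, dividing through by 3 this holds exactly when 38 ∣ 35k, and as gcd(35, 38) = 1, exactly when 38 ∣ k.
The smallest positive such k is 38.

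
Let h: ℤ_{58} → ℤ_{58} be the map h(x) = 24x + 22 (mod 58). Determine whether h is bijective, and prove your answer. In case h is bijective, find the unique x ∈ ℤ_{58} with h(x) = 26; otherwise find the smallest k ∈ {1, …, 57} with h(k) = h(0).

Recall that h is injective when h(s) = h(t) forces s = t.
We have gcd(24, 58) = 2 > 1. Taking s = 0 and t = 29: h(0) = 22 and h(29) = 24·29 + 22 = 718 ≡ 22 (mod 58).
So h(0) = h(29) while 0 ≠ 29, hence h is not injective, hence not bijective.
Since h is not bijective, we find the least positive k with h(k) = h(0): this means 24k ≡ 0 (mod 58), i.e. 58 ∣ 24k. Since gcd(24, 58) = 2, dividing through by 2 this holds exactly when 29 ∣ 12k, and as gcd(12, 29) = 1, exactly when 29 ∣ k.
The smallest positive such k is 29.

29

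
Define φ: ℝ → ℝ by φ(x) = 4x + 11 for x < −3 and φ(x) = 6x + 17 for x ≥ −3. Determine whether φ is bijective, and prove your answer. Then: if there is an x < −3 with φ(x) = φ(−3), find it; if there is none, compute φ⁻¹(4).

-13/6

Both pieces are strictly increasing (slopes 4 and 6), so each is injective on its own interval.
The left piece maps (−∞, −3) onto (−∞, −1); the right piece maps [−3, ∞) onto [−1, ∞).
Since −1 = −1, the images partition ℝ: φ is injective and surjective, hence bijective.
Because the two images are disjoint, no x < −3 has φ(x) = φ(−3), so we compute φ⁻¹(4): 4 lies in [−1, ∞), so solve 6x + 17 = 4: x = (4 − 17)/6 = −13/6.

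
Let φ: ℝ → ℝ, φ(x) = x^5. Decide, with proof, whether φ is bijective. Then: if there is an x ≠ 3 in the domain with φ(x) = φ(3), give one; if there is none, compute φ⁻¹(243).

3

On ℝ, x ↦ x^5 is strictly increasing (injective) and for any y ∈ ℝ the 5th root y^{1/5} lies in ℝ (surjective). So φ is bijective.
Since x ↦ x^5 is strictly increasing on ℝ, it is injective there, so no x ≠ 3 in the domain has φ(x) = φ(3). We therefore compute φ⁻¹(243) = 243^{1/5} = 3 (indeed 3^5 = 243).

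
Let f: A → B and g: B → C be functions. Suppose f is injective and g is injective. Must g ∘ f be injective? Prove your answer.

Suppose (g ∘ f)(s) = (g ∘ f)(t), i.e. g(f(s)) = g(f(t)).
Since g is injective, f(s) = f(t). Since f is injective, s = t. Hence g ∘ f is injective.

injective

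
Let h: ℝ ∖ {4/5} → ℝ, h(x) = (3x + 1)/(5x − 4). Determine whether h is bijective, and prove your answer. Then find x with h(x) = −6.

If h(x) = 3/5, cross-multiplying gives 5(3x + 1) = 3(5x − 4), which simplifies to 5 = −12 — false.  So 3/5 has no preimage and h is not surjective.
Therefore h is not bijective.
Solving h(x) = −6: cross-multiplying gives 3x + 1 = −6(5x − 4), which rearranges to 33x = 23, so x = 23/33.

23/33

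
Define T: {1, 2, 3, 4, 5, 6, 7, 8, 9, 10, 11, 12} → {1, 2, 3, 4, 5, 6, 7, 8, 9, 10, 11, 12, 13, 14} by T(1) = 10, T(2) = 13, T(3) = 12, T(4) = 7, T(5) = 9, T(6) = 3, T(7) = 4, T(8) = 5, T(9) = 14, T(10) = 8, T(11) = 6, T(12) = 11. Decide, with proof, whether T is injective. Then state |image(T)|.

The values T(1), …, T(12) are 10, 13, 12, 7, 9, 3, 4, 5, 14, 8, 6, 11 — all distinct.
So T(u) = T(v) only when u = v, and T is injective.
The image of T is {3, 4, 5, 6, 7, 8, 9, 10, 11, 12, 13, 14}, which has 12 elements.

12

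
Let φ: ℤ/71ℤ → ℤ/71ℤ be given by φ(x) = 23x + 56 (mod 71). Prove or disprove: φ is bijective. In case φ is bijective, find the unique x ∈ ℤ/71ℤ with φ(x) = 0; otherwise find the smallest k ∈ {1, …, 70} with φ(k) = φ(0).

13

Suppose φ(s) = φ(t) in ℤ/71ℤ. Then 23s + 56 ≡ 23t + 56 (mod 71), so 23(s − t) ≡ 0 (mod 71).
Since gcd(23, 71) = 1, 23 is invertible modulo 71, thus s − t ≡ 0 (mod 71), i.e. s = t.
We now compute 23⁻¹ mod 71 explicitly. Euclid's algorithm: 71 = 3·23 + 2, 23 = 11·2 + 1; back-substituting gives 1 = 34·23 − 11·71, so 23⁻¹ ≡ 34 (mod 71).
Then y ↦ 34(y − 56) is a two-sided inverse to φ, so every y ∈ ℤ/71ℤ has a preimage.
Hence φ is bijective.
Since φ is bijective, we compute φ⁻¹(0): solve 23x + 56 ≡ 0 (mod 71), i.e. 23x ≡ 15 (mod 71).
Multiplying by 23⁻¹ = 34 gives x ≡ 34·15 = 510 = 7·71 + 13 ≡ 13 (mod 71).
Check: φ(13) = 23·13 + 56 = 355 = 5·71 + 0 ≡ 0 (mod 71).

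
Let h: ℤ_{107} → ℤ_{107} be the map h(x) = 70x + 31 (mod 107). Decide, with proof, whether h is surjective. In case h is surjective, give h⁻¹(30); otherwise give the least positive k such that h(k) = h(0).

81

By definition, surjectivity means every element of the codomain has a preimage under h.
Since gcd(70, 107) = 1, 70 is invertible modulo 107. Euclid's algorithm: 107 = 1·70 + 37, 70 = 1·37 + 33, 37 = 1·33 + 4, 33 = 8·4 + 1; back-substituting gives 1 = 26·70 − 17·107, so 70⁻¹ ≡ 26 (mod 107).
Then y ↦ 26(y − 31) is a two-sided inverse to h, so every y ∈ ℤ_{107} has a preimage.
So h is surjective.
Since h is surjective, we compute h⁻¹(30): solve 70x + 31 ≡ 30 (mod 107), i.e. 70x ≡ 106 (mod 107).
Multiplying by 70⁻¹ = 26 gives x ≡ 26·106 = 2756 = 25·107 + 81 ≡ 81 (mod 107).
Check: h(81) = 70·81 + 31 = 5701 = 53·107 + 30 ≡ 30 (mod 107).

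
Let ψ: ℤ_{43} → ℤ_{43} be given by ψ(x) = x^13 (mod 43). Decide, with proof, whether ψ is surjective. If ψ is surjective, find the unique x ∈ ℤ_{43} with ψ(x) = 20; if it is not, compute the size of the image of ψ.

19

Since 43 is prime, the nonzero elements of ℤ_{43} form a cyclic group of order 42.
As gcd(13, 42) = 1, raising to the 13th power is a bijection on this group: if u^13 ≡ v^13 then (uv^{−1})^13 = 1, and the only element of order dividing gcd(13, 42) = 1 is 1, so u = v.
With ψ(0) = 0 this makes ψ injective on all of ℤ_{43}, hence bijective (finite equal-size domain and codomain). In particular ψ is surjective.
Since ψ is surjective, we find the preimage of 20. The inverse of x ↦ x^13 on (ℤ_{43})^× is x ↦ x^13, because 13·13 = 169 = 4·42 + 1 ≡ 1 (mod 42) and x^{42} = 1 for x ≠ 0 (Fermat). So ψ⁻¹(20) = 20^13 mod 43.
Repeated squaring mod 43: 20^1 ≡ 20, 20^2 ≡ 20² = 400 ≡ 13, 20^4 ≡ 13² = 169 ≡ 40, 20^8 ≡ 40² = 1600 ≡ 9. Since 13 = 8 + 4 + 1, 20^13 ≡ 9·40·20: 9·40 = 360 ≡ 16, then 16·20 = 320 ≡ 19. So 20^13 ≡ 19 (mod 43).
Hence ψ⁻¹(20) = 19.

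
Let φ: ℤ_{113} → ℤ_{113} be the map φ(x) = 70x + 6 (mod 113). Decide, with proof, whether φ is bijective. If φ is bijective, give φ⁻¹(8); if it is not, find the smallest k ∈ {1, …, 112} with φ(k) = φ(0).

42

By definition, φ is injective when φ(u) = φ(v) forces u = v.
Suppose φ(u) = φ(v) in ℤ_{113}. Then 70u + 6 ≡ 70v + 6 (mod 113), hence 70(u − v) ≡ 0 (mod 113).
Since gcd(70, 113) = 1, 70 is invertible modulo 113, hence u − v ≡ 0 (mod 113), i.e. u = v.
We now compute 70⁻¹ mod 113 explicitly. Euclid's algorithm: 113 = 1·70 + 43, 70 = 1·43 + 27, 43 = 1·27 + 16, 27 = 1·16 + 11, 16 = 1·11 + 5, 11 = 2·5 + 1; back-substituting gives 1 = 21·70 − 13·113, so 70⁻¹ ≡ 21 (mod 113).
Then y ↦ 21(y − 6) is a two-sided inverse to φ, so every y ∈ ℤ_{113} has a preimage.
Hence φ is bijective.
Since φ is bijective, we compute φ⁻¹(8): solve 70x + 6 ≡ 8 (mod 113), i.e. 70x ≡ 2 (mod 113).
Multiplying by 70⁻¹ = 21 gives x ≡ 21·2 = 42 ≡ 42 (mod 113).
Check: φ(42) = 70·42 + 6 = 2946 = 26·113 + 8 ≡ 8 (mod 113).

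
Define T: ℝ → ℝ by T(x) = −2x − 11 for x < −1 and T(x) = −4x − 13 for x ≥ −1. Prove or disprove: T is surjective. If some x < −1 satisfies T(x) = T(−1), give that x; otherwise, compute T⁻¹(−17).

Both pieces are strictly decreasing (slopes −2 and −4), so each is injective on its own interval.
The left piece maps (−∞, −1) onto (−9, ∞); the right piece maps [−1, ∞) onto (−∞, −9].
These images together cover ℝ, so T is surjective.
Because the two images are disjoint, no x < −1 has T(x) = T(−1), so we compute T⁻¹(−17): −17 lies in (−∞, −9], so solve −4x − 13 = −17: x = (−17 + 13)/(−4) = 1.

1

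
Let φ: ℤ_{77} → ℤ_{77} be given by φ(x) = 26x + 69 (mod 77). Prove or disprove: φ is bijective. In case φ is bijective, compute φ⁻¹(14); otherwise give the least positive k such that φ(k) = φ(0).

66

If φ(s) = φ(t), then 26s ≡ 26t (mod 77). Because gcd(26, 77) = 1, we may cancel 26 to get s ≡ t (mod 77).
We now compute 26⁻¹ mod 77 explicitly. Euclid's algorithm: 77 = 2·26 + 25, 26 = 1·25 + 1; back-substituting gives 1 = 3·26 − 1·77, so 26⁻¹ ≡ 3 (mod 77).
For any y ∈ ℤ_{77}, x = 3(y − 69) mod 77 satisfies φ(x) = 26·3(y − 69) + 69 ≡ y (since 26·3 ≡ 1 mod 77). So every y has a preimage.
Therefore φ is bijective.
Since φ is bijective, we find φ⁻¹(14): we need 26x ≡ 14 − 69 ≡ 22 (mod 77). Using 26⁻¹ = 3: x ≡ 3·22 = 66, so x = 66.
Check: φ(66) = 26·66 + 69 = 1785 = 23·77 + 14 ≡ 14 (mod 77).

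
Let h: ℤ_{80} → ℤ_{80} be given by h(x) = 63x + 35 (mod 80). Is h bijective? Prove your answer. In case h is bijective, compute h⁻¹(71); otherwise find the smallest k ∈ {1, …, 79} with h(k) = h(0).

12

Suppose h(s) = h(t) in ℤ_{80}. Then 63s + 35 ≡ 63t + 35 (mod 80), therefore 63(s − t) ≡ 0 (mod 80).
Since gcd(63, 80) = 1, 63 is invertible modulo 80, so s − t ≡ 0 (mod 80), i.e. s = t.
We now compute 63⁻¹ mod 80 explicitly. Euclid's algorithm: 80 = 1·63 + 17, 63 = 3·17 + 12, 17 = 1·12 + 5, 12 = 2·5 + 2, 5 = 2·2 + 1; back-substituting gives 1 = 47·63 − 37·80, so 63⁻¹ ≡ 47 (mod 80).
For any y ∈ ℤ_{80}, x = 47(y − 35) mod 80 satisfies h(x) = 63·47(y − 35) + 35 ≡ y (since 63·47 ≡ 1 mod 80). So every y has a preimage.
So h is bijective.
Since h is bijective, we find h⁻¹(71): we need 63x ≡ 71 − 35 ≡ 36 (mod 80). Using 63⁻¹ = 47: x ≡ 47·36 = 1692 = 21·80 + 12, so x = 12.
Check: h(12) = 63·12 + 35 = 791 = 9·80 + 71 ≡ 71 (mod 80).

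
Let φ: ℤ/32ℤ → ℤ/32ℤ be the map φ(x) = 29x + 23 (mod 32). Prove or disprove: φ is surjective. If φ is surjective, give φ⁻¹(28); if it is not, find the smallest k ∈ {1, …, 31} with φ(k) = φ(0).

9

Since gcd(29, 32) = 1, 29 is invertible modulo 32. Euclid's algorithm: 32 = 1·29 + 3, 29 = 9·3 + 2, 3 = 1·2 + 1; back-substituting gives 1 = 21·29 − 19·32, so 29⁻¹ ≡ 21 (mod 32).
For any y ∈ ℤ/32ℤ, x = 21(y − 23) mod 32 satisfies φ(x) = 29·21(y − 23) + 23 ≡ y (since 29·21 ≡ 1 mod 32). So every y has a preimage.
Thus φ is surjective.
Since φ is surjective, we compute φ⁻¹(28): solve 29x + 23 ≡ 28 (mod 32), i.e. 29x ≡ 5 (mod 32).
Multiplying by 29⁻¹ = 21 gives x ≡ 21·5 = 105 = 3·32 + 9 ≡ 9 (mod 32).
Check: φ(9) = 29·9 + 23 = 284 = 8·32 + 28 ≡ 28 (mod 32).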